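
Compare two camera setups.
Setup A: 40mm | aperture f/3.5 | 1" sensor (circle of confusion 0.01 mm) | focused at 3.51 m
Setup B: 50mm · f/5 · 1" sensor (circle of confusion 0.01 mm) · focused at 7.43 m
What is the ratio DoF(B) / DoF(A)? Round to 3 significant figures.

4.18

Setup A: H = 40²/(3.5×0.01) + 40 ≈ 45754.3 mm; DoF = Df − Dn = 3798.32 − 3262.37 ≈ 535.95 mm.
Setup B: H = 50²/(5×0.01) + 50 ≈ 50050.0 mm; DoF = Df − Dn = 8716.6 − 6474.4 ≈ 2242.2 mm.
Ratio = 2242.2 / 535.95 ≈ 4.18.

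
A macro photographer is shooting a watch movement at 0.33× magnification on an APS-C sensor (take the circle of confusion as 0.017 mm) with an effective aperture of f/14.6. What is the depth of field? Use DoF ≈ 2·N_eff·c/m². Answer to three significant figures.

4.56 mm

At magnification m, DoF ≈ 2·N_eff·c/m² = 2 × 14.6 × 0.017 / 0.33² = 0.4964 / 0.1089 ≈ 4.56 mm.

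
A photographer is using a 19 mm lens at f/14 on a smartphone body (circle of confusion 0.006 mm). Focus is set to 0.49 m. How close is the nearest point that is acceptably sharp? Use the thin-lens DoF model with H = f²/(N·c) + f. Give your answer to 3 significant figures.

442 mm

Hyperfocal distance H = f²/(N·c) + f = 19²/(14 × 0.006) + 19 = 361/0.084 + 19 ≈ 4316.6 mm ≈ 4.317 m.
Near limit Dn = s·(H − f)/(H + s − 2f) = 490 × (4316.6 − 19) / (4316.6 + 490 − 2 × 19) = 490 × 4297.6 / 4768.6 ≈ 441.60 mm.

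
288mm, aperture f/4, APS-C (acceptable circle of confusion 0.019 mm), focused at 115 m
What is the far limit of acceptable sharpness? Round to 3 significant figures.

129 m

Hyperfocal distance H = f²/(N·c) + f = 288²/(4 × 0.019) + 288 = 82944/0.076 + 288 ≈ 1091656.4 mm ≈ 1092 m.
Far limit Df = s·(H − f)/(H − s) = 115000 × (1091656.4 − 288) / (1091656.4 − 115000) = 115000 × 1091368.4 / 976656.4 ≈ 128507 mm ≈ 129 m.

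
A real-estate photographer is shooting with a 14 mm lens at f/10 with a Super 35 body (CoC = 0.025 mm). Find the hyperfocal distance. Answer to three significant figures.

Hyperfocal distance H = f²/(N·c) + f = 14²/(10 × 0.025) + 14 = 196/0.25 + 14 ≈ 798.0 mm ≈ 0.798 m.

0.798 m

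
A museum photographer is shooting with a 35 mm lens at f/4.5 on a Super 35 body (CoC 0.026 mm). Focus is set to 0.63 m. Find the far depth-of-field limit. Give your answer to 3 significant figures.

Hyperfocal distance H = f²/(N·c) + f = 35²/(4.5 × 0.026) + 35 = 1225/0.117 + 35 ≈ 10505.1 mm ≈ 10.51 m.
Far limit Df = s·(H − f)/(H − s) = 630 × (10505.1 − 35) / (10505.1 − 630) = 630 × 10470.1 / 9875.1 ≈ 667.96 mm ≈ 0.668 m.

0.668 m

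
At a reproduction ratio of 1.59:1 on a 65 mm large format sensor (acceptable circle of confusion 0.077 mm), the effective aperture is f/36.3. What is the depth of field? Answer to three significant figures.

At magnification m, DoF ≈ 2·N_eff·c/m² = 2 × 36.3 × 0.077 / 1.59² = 5.59 / 2.528 ≈ 2.21 mm.

2.21 mm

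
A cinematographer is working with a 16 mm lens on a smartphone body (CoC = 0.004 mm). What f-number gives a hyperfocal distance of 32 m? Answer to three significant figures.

f/2.00

Rearrange H = f²/(N·c) + f for N: N = f² / ((H − f)·c).
N = 16² / ((32000 − 16) × 0.004) = 256 / 127.9 ≈ 2.00.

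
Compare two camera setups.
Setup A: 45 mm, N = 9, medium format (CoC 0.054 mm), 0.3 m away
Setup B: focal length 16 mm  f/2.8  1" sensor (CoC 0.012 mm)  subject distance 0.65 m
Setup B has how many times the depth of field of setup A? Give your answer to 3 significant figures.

Setup A: H = 45²/(9×0.054) + 45 ≈ 4211.7 mm; DoF = Df − Dn = 319.557 − 282.699 ≈ 36.858 mm.
Setup B: H = 16²/(2.8×0.012) + 16 ≈ 7635.0 mm; DoF = Df − Dn = 709.00 − 600.07 ≈ 108.93 mm.
Ratio = 108.93 / 36.858 ≈ 2.96.

2.96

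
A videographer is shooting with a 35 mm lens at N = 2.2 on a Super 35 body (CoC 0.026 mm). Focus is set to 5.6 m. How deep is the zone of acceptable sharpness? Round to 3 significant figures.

3.12 m

Hyperfocal distance H = f²/(N·c) + f = 35²/(2.2 × 0.026) + 35 = 1225/0.0572 + 35 ≈ 21451.1 mm ≈ 21.45 m.
Near limit Dn = s·(H − f)/(H + s − 2f) = 5600 × (21451.1 − 35) / (21451.1 + 5600 − 2 × 35) = 5600 × 21416.1 / 26981.1 ≈ 4445.0 mm.
Far limit Df = s·(H − f)/(H − s) = 5600 × (21451.1 − 35) / (21451.1 − 5600) = 5600 × 21416.1 / 15851.1 ≈ 7566.0 mm.
Depth of field = Df − Dn = 7566.0 − 4445.0 ≈ 3121.0 mm ≈ 3.12 m.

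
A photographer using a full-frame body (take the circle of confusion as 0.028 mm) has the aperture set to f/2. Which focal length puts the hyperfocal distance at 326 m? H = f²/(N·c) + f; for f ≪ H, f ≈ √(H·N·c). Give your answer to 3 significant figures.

From H = f²/(N·c) + f, with f ≪ H: f ≈ √(H·N·c) = √(326000 × 2 × 0.028) = √18256 ≈ 135.1 mm.
The +f correction barely moves this — solving exactly, f² + N·c·f − N·c·H = 0 ⇒ f = (−N·c + √((N·c)² + 4·N·c·H))/2 = (−0.056 + √73024)/2 ≈ 135.09 mm, so f ≈ 135 mm.

135 mm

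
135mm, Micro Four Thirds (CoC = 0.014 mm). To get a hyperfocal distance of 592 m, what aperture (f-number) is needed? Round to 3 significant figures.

Rearrange H = f²/(N·c) + f for N: N = f² / ((H − f)·c).
N = 135² / ((592000 − 135) × 0.014) = 18225 / 8286 ≈ 2.20.

f/2.20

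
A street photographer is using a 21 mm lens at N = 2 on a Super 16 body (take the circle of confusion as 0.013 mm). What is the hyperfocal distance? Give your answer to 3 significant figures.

17.0 m

Hyperfocal distance H = f²/(N·c) + f = 21²/(2 × 0.013) + 21 = 441/0.026 + 21 ≈ 16982.5 mm ≈ 17.0 m.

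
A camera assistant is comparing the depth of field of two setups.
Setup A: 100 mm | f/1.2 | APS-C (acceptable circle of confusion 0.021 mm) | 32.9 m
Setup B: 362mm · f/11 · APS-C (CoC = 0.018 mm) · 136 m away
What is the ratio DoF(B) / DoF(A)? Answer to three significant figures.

10.6

Setup A: H = 100²/(1.2×0.021) + 100 ≈ 396925.4 mm; DoF = Df − Dn = 35864.4 − 30388.2 ≈ 5476.2 mm.
Setup B: H = 362²/(11×0.018) + 362 ≈ 662200.4 mm; DoF = Df − Dn = 171057 − 112869 ≈ 58188 mm.
Ratio = 58188 / 5476.2 ≈ 10.6.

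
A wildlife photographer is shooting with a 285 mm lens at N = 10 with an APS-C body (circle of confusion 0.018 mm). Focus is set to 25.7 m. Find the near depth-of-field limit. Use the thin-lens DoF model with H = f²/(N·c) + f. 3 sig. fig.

Hyperfocal distance H = f²/(N·c) + f = 285²/(10 × 0.018) + 285 = 81225/0.18 + 285 ≈ 451535.0 mm ≈ 451.5 m.
Near limit Dn = s·(H − f)/(H + s − 2f) = 25700 × (451535.0 − 285) / (451535.0 + 25700 − 2 × 285) = 25700 × 451250.0 / 476665.0 ≈ 24330 mm ≈ 24.3 m.

24.3 m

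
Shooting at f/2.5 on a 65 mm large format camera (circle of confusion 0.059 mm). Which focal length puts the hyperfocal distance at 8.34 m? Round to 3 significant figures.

35.0 mm

From H = f²/(N·c) + f, with f ≪ H: f ≈ √(H·N·c) = √(8340 × 2.5 × 0.059) = √1230.1 ≈ 35.07 mm.
Exact: f² + N·c·f − N·c·H = 0 ⇒ f = (−N·c + √((N·c)² + 4·N·c·H))/2 = (−0.1475 + √4920.6)/2 ≈ 35.000 mm ≈ 35.0 mm.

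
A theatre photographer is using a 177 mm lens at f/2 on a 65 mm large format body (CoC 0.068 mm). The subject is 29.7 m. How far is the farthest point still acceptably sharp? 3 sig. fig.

Hyperfocal distance H = f²/(N·c) + f = 177²/(2 × 0.068) + 177 = 31329/0.136 + 177 ≈ 230537.3 mm ≈ 230.5 m.
Far limit Df = s·(H − f)/(H − s) = 29700 × (230537.3 − 177) / (230537.3 − 29700) = 29700 × 230360.3 / 200837.3 ≈ 34066 mm ≈ 34.1 m.

34.1 m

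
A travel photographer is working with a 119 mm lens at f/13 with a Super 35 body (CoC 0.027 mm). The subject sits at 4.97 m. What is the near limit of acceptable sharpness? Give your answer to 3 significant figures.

Hyperfocal distance H = f²/(N·c) + f = 119²/(13 × 0.027) + 119 = 14161/0.351 + 119 ≈ 40463.7 mm ≈ 40.46 m.
Near limit Dn = s·(H − f)/(H + s − 2f) = 4970 × (40463.7 − 119) / (40463.7 + 4970 − 2 × 119) = 4970 × 40344.7 / 45195.7 ≈ 4436.6 mm ≈ 4.44 m.

4.44 m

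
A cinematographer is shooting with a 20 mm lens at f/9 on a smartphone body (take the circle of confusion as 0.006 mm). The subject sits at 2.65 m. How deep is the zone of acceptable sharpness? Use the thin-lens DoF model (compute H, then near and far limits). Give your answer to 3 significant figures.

Hyperfocal distance H = f²/(N·c) + f = 20²/(9 × 0.006) + 20 = 400/0.054 + 20 ≈ 7427.4 mm ≈ 7.427 m.
Near limit Dn = s·(H − f)/(H + s − 2f) = 2650 × (7427.4 − 20) / (7427.4 + 2650 − 2 × 20) = 2650 × 7407.4 / 10037.4 ≈ 1955.6 mm.
Far limit Df = s·(H − f)/(H − s) = 2650 × (7427.4 − 20) / (7427.4 − 2650) = 2650 × 7407.4 / 4777.4 ≈ 4108.8 mm.
Depth of field = Df − Dn = 4108.8 − 1955.6 ≈ 2153.2 mm ≈ 2.15 m.

2.15 m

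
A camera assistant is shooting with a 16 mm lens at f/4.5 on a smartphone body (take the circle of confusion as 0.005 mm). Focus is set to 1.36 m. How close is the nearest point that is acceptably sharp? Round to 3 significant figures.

Hyperfocal distance H = f²/(N·c) + f = 16²/(4.5 × 0.005) + 16 = 256/0.0225 + 16 ≈ 11393.8 mm ≈ 11.39 m.
Near limit Dn = s·(H − f)/(H + s − 2f) = 1360 × (11393.8 − 16) / (11393.8 + 1360 − 2 × 16) = 1360 × 11377.8 / 12721.8 ≈ 1216.3 mm ≈ 1.22 m.

1.22 m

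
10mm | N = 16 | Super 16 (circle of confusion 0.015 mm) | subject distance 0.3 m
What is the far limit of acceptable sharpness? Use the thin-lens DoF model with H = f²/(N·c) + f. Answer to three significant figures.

Hyperfocal distance H = f²/(N·c) + f = 10²/(16 × 0.015) + 10 = 100/0.24 + 10 ≈ 426.7 mm ≈ 0.427 m.
Far limit Df = s·(H − f)/(H − s) = 300 × (426.7 − 10) / (426.7 − 300) = 300 × 416.7 / 126.7 ≈ 986.84 mm ≈ 0.987 m.

0.987 m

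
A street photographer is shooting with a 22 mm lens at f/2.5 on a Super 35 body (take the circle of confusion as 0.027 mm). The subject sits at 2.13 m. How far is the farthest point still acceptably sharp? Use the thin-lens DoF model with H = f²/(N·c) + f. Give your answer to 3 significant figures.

3.02 m

Hyperfocal distance H = f²/(N·c) + f = 22²/(2.5 × 0.027) + 22 = 484/0.0675 + 22 ≈ 7192.4 mm ≈ 7.192 m.
Far limit Df = s·(H − f)/(H − s) = 2130 × (7192.4 − 22) / (7192.4 − 2130) = 2130 × 7170.4 / 5062.4 ≈ 3016.9 mm ≈ 3.02 m.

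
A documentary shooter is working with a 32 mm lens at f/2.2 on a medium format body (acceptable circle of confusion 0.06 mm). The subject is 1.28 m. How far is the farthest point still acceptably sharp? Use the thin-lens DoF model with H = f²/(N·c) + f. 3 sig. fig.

Hyperfocal distance H = f²/(N·c) + f = 32²/(2.2 × 0.06) + 32 = 1024/0.132 + 32 ≈ 7789.6 mm ≈ 7.790 m.
Far limit Df = s·(H − f)/(H − s) = 1280 × (7789.6 − 32) / (7789.6 − 1280) = 1280 × 7757.6 / 6509.6 ≈ 1525.4 mm ≈ 1.53 m.

1.53 m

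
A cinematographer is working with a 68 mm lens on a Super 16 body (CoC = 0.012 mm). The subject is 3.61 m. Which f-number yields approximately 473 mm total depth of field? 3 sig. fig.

f/7.10

Write h = H − f = f²/(N·c). The thin-lens limits are Dn = s·h/(h + (s−f)) and Df = s·h/(h − (s−f)), so DoF = Df − Dn = 2·s·(s−f)·h / (h² − (s−f)²).
That is a quadratic in h: DoF·h² − 2·s·(s−f)·h − DoF·(s−f)² = 0 ⇒ h = (s−f)·(s + √(s² + DoF²)) / DoF = 3542 × (3610 + √(3610² + 473²)) / 473 = 3542 × (3610 + 3640.86) / 473 ≈ 54297 mm.
Then N = f²/(c·h) = 68² / (0.012 × 54297) = 4624 / 651.57 ≈ 7.10.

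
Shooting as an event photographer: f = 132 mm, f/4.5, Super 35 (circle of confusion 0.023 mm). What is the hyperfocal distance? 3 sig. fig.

Hyperfocal distance H = f²/(N·c) + f = 132²/(4.5 × 0.023) + 132 = 17424/0.1035 + 132 ≈ 168479.8 mm ≈ 168 m.

168 m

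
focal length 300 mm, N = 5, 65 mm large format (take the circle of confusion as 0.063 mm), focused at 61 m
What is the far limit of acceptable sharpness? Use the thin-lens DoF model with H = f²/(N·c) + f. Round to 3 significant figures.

77.5 m

Hyperfocal distance H = f²/(N·c) + f = 300²/(5 × 0.063) + 300 = 90000/0.315 + 300 ≈ 286014.3 mm ≈ 286.0 m.
Far limit Df = s·(H − f)/(H − s) = 61000 × (286014.3 − 300) / (286014.3 − 61000) = 61000 × 285714.3 / 225014.3 ≈ 77455 mm ≈ 77.5 m.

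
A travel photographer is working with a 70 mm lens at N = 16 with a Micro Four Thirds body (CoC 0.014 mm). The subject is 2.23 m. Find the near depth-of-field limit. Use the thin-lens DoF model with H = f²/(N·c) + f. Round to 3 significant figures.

Hyperfocal distance H = f²/(N·c) + f = 70²/(16 × 0.014) + 70 = 4900/0.224 + 70 ≈ 21945.0 mm ≈ 21.95 m.
Near limit Dn = s·(H − f)/(H + s − 2f) = 2230 × (21945.0 − 70) / (21945.0 + 2230 − 2 × 70) = 2230 × 21875.0 / 24035.0 ≈ 2029.6 mm ≈ 2.03 m.

2.03 m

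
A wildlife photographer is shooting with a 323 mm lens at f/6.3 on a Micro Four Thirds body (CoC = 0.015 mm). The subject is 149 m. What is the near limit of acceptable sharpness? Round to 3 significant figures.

131 m

Hyperfocal distance H = f²/(N·c) + f = 323²/(6.3 × 0.015) + 323 = 104329/0.0945 + 323 ≈ 1104333.6 mm ≈ 1104 m.
Near limit Dn = s·(H − f)/(H + s − 2f) = 149000 × (1104333.6 − 323) / (1104333.6 + 149000 − 2 × 323) = 149000 × 1104010.6 / 1252687.6 ≈ 131316 mm ≈ 131 m.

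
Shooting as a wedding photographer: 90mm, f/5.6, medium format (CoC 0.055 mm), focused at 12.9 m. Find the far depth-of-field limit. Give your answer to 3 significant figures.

25.2 m

Hyperfocal distance H = f²/(N·c) + f = 90²/(5.6 × 0.055) + 90 = 8100/0.308 + 90 ≈ 26388.7 mm ≈ 26.39 m.
Far limit Df = s·(H − f)/(H − s) = 12900 × (26388.7 − 90) / (26388.7 − 12900) = 12900 × 26298.7 / 13488.7 ≈ 25151 mm ≈ 25.2 m.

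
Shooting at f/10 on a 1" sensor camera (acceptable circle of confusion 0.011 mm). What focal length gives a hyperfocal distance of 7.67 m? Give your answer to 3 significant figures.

From H = f²/(N·c) + f, with f ≪ H: f ≈ √(H·N·c) = √(7670 × 10 × 0.011) = √843.70 ≈ 29.05 mm.
Exact: f² + N·c·f − N·c·H = 0 ⇒ f = (−N·c + √((N·c)² + 4·N·c·H))/2 = (−0.11 + √3374.8)/2 ≈ 28.992 mm ≈ 29.0 mm.

29.0 mm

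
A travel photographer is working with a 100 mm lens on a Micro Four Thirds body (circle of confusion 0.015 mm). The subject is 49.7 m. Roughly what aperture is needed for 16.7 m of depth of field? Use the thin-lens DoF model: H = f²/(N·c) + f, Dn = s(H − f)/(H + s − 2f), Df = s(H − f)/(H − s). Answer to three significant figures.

f/2.20

Write h = H − f = f²/(N·c). The thin-lens limits are Dn = s·h/(h + (s−f)) and Df = s·h/(h − (s−f)), so DoF = Df − Dn = 2·s·(s−f)·h / (h² − (s−f)²).
That is a quadratic in h: DoF·h² − 2·s·(s−f)·h − DoF·(s−f)² = 0 ⇒ h = (s−f)·(s + √(s² + DoF²)) / DoF = 49600 × (49700 + √(49700² + 16700²)) / 16700 = 49600 × (49700 + 52430.7) / 16700 ≈ 303334 mm.
Then N = f²/(c·h) = 100² / (0.015 × 303334) = 10000 / 4550.0 ≈ 2.20.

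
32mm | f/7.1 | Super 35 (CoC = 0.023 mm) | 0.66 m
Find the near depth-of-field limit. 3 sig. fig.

Hyperfocal distance H = f²/(N·c) + f = 32²/(7.1 × 0.023) + 32 = 1024/0.1633 + 32 ≈ 6302.7 mm ≈ 6.303 m.
Near limit Dn = s·(H − f)/(H + s − 2f) = 660 × (6302.7 − 32) / (6302.7 + 660 − 2 × 32) = 660 × 6270.7 / 6898.7 ≈ 599.92 mm ≈ 0.600 m.

0.600 m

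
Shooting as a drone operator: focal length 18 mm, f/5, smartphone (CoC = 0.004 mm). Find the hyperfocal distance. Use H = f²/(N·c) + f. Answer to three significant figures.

16.2 m

Hyperfocal distance H = f²/(N·c) + f = 18²/(5 × 0.004) + 18 = 324/0.02 + 18 ≈ 16218.0 mm ≈ 16.2 m.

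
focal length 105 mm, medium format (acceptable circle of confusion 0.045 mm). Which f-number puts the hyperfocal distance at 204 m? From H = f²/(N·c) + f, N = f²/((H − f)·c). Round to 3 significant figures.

f/1.20

Rearrange H = f²/(N·c) + f for N: N = f² / ((H − f)·c).
N = 105² / ((204000 − 105) × 0.045) = 11025 / 9175 ≈ 1.20.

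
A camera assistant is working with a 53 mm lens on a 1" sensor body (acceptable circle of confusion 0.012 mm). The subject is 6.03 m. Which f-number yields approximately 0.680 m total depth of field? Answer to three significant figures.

Write h = H − f = f²/(N·c). The thin-lens limits are Dn = s·h/(h + (s−f)) and Df = s·h/(h − (s−f)), so DoF = Df − Dn = 2·s·(s−f)·h / (h² − (s−f)²).
That is a quadratic in h: DoF·h² − 2·s·(s−f)·h − DoF·(s−f)² = 0 ⇒ h = (s−f)·(s + √(s² + DoF²)) / DoF = 5977 × (6030 + √(6030² + 680²)) / 680 = 5977 × (6030 + 6068.22) / 680 ≈ 106340 mm.
Then N = f²/(c·h) = 53² / (0.012 × 106340) = 2809 / 1276.1 ≈ 2.20.

f/2.20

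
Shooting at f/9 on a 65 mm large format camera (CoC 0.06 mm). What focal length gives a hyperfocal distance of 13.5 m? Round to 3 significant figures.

85.1 mm

From H = f²/(N·c) + f, with f ≪ H: f ≈ √(H·N·c) = √(13500 × 9 × 0.06) = √7290.0 ≈ 85.38 mm.
Exact: f² + N·c·f − N·c·H = 0 ⇒ f = (−N·c + √((N·c)² + 4·N·c·H))/2 = (−0.54 + √29160)/2 ≈ 85.112 mm ≈ 85.1 mm.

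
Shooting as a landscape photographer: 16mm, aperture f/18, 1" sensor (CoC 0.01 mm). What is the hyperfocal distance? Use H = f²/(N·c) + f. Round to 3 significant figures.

1.44 m

Hyperfocal distance H = f²/(N·c) + f = 16²/(18 × 0.01) + 16 = 256/0.18 + 16 ≈ 1438.2 mm ≈ 1.44 m.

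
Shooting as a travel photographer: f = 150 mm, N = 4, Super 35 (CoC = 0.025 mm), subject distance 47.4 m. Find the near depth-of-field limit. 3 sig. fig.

Hyperfocal distance H = f²/(N·c) + f = 150²/(4 × 0.025) + 150 = 22500/0.1 + 150 ≈ 225150.0 mm ≈ 225.2 m.
Near limit Dn = s·(H − f)/(H + s − 2f) = 47400 × (225150.0 − 150) / (225150.0 + 47400 − 2 × 150) = 47400 × 225000.0 / 272250.0 ≈ 39174 mm ≈ 39.2 m.

39.2 m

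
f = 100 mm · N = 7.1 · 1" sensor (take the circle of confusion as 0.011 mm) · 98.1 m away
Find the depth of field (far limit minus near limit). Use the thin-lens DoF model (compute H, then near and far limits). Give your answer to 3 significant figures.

Hyperfocal distance H = f²/(N·c) + f = 100²/(7.1 × 0.011) + 100 = 10000/0.0781 + 100 ≈ 128141.0 mm ≈ 128.1 m.
Near limit Dn = s·(H − f)/(H + s − 2f) = 98100 × (128141.0 − 100) / (128141.0 + 98100 − 2 × 100) = 98100 × 128041.0 / 226041.0 ≈ 55569 mm.
Far limit Df = s·(H − f)/(H − s) = 98100 × (128141.0 − 100) / (128141.0 − 98100) = 98100 × 128041.0 / 30041.0 ≈ 418123 mm.
Depth of field = Df − Dn = 418123 − 55569 ≈ 362554 mm ≈ 363 m.

363 m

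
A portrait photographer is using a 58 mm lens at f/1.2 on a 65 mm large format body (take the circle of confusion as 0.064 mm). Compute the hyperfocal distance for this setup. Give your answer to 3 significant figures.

43.9 m

Hyperfocal distance H = f²/(N·c) + f = 58²/(1.2 × 0.064) + 58 = 3364/0.0768 + 58 ≈ 43860.1 mm ≈ 43.9 m.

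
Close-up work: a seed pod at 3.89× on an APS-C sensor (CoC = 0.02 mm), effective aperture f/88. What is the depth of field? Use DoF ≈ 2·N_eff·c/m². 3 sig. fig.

At magnification m, DoF ≈ 2·N_eff·c/m² = 2 × 88 × 0.02 / 3.89² = 3.52 / 15.13 ≈ 0.233 mm.

0.233 mm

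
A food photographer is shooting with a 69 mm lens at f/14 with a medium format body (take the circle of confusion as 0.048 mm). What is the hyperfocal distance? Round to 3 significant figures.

Hyperfocal distance H = f²/(N·c) + f = 69²/(14 × 0.048) + 69 = 4761/0.672 + 69 ≈ 7153.8 mm ≈ 7.15 m.

7.15 m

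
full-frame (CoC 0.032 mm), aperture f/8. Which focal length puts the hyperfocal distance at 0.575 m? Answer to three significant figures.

12.0 mm

From H = f²/(N·c) + f, with f ≪ H: f ≈ √(H·N·c) = √(575 × 8 × 0.032) = √147.20 ≈ 12.13 mm.
Exact: f² + N·c·f − N·c·H = 0 ⇒ f = (−N·c + √((N·c)² + 4·N·c·H))/2 = (−0.256 + √588.87)/2 ≈ 12.005 mm ≈ 12.0 mm.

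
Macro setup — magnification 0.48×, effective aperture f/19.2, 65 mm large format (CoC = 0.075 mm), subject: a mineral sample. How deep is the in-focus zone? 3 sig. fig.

At magnification m, DoF ≈ 2·N_eff·c/m² = 2 × 19.2 × 0.075 / 0.48² = 2.88 / 0.2304 ≈ 12.5 mm.

12.5 mm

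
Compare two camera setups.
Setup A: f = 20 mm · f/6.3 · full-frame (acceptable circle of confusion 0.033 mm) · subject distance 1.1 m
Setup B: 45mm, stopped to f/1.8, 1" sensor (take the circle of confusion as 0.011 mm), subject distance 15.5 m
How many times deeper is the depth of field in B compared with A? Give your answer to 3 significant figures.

Setup A: H = 20²/(6.3×0.033) + 20 ≈ 1944.0 mm; DoF = Df − Dn = 2507.6 − 704.5 ≈ 1803.1 mm.
Setup B: H = 45²/(1.8×0.011) + 45 ≈ 102317.7 mm; DoF = Df − Dn = 18259.3 − 13465.2 ≈ 4794.1 mm.
Ratio = 4794.1 / 1803.1 ≈ 2.66.

2.66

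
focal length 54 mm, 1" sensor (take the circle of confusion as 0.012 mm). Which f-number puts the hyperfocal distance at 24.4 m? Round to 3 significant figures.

f/9.98

Rearrange H = f²/(N·c) + f for N: N = f² / ((H − f)·c).
N = 54² / ((24400 − 54) × 0.012) = 2916 / 292.2 ≈ 9.98.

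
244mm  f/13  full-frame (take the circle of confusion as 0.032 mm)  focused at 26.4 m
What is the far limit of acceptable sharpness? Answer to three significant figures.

Hyperfocal distance H = f²/(N·c) + f = 244²/(13 × 0.032) + 244 = 59536/0.416 + 244 ≈ 143359.4 mm ≈ 143.4 m.
Far limit Df = s·(H − f)/(H − s) = 26400 × (143359.4 − 244) / (143359.4 − 26400) = 26400 × 143115.4 / 116959.4 ≈ 32304 mm ≈ 32.3 m.

32.3 m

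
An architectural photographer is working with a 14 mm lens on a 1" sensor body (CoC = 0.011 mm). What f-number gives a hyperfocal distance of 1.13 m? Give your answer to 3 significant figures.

f/16

Rearrange H = f²/(N·c) + f for N: N = f² / ((H − f)·c).
N = 14² / ((1130 − 14) × 0.011) = 196 / 12.28 ≈ 16.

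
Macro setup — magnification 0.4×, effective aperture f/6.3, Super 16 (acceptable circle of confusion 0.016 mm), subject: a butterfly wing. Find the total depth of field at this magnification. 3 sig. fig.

1.26 mm

At magnification m, DoF ≈ 2·N_eff·c/m² = 2 × 6.3 × 0.016 / 0.4² = 0.2016 / 0.16 ≈ 1.26 mm.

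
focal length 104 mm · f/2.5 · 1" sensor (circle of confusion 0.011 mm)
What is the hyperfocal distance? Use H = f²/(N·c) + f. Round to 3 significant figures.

393 m

Hyperfocal distance H = f²/(N·c) + f = 104²/(2.5 × 0.011) + 104 = 10816/0.0275 + 104 ≈ 393413.1 mm ≈ 393 m.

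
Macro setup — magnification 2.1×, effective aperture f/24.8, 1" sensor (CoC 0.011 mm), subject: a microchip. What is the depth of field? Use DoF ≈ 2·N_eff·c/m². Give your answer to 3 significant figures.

At magnification m, DoF ≈ 2·N_eff·c/m² = 2 × 24.8 × 0.011 / 2.1² = 0.5456 / 4.41 ≈ 0.124 mm.

0.124 mm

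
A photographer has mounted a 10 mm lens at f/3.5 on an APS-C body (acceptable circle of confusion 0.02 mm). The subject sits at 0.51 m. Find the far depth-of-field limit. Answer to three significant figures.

Hyperfocal distance H = f²/(N·c) + f = 10²/(3.5 × 0.02) + 10 = 100/0.07 + 10 ≈ 1438.6 mm ≈ 1.439 m.
Far limit Df = s·(H − f)/(H − s) = 510 × (1438.6 − 10) / (1438.6 − 510) = 510 × 1428.6 / 928.6 ≈ 784.62 mm ≈ 0.785 m.

0.785 m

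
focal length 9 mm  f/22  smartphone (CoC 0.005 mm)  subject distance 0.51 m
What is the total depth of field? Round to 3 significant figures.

1.29 m

Hyperfocal distance H = f²/(N·c) + f = 9²/(22 × 0.005) + 9 = 81/0.11 + 9 ≈ 745.4 mm ≈ 0.745 m.
Near limit Dn = s·(H − f)/(H + s − 2f) = 510 × (745.4 − 9) / (745.4 + 510 − 2 × 9) = 510 × 736.4 / 1237.4 ≈ 303.5 mm.
Far limit Df = s·(H − f)/(H − s) = 510 × (745.4 − 9) / (745.4 − 510) = 510 × 736.4 / 235.4 ≈ 1595.6 mm.
Depth of field = Df − Dn = 1595.6 − 303.5 ≈ 1292.1 mm ≈ 1.29 m.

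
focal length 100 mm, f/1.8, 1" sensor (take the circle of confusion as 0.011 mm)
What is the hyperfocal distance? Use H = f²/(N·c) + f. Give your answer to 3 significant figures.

505 m

Hyperfocal distance H = f²/(N·c) + f = 100²/(1.8 × 0.011) + 100 = 10000/0.0198 + 100 ≈ 505150.5 mm ≈ 505 m.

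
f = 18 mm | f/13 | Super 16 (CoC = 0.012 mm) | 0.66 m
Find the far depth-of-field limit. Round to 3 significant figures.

0.955 m

Hyperfocal distance H = f²/(N·c) + f = 18²/(13 × 0.012) + 18 = 324/0.156 + 18 ≈ 2094.9 mm ≈ 2.095 m.
Far limit Df = s·(H − f)/(H − s) = 660 × (2094.9 − 18) / (2094.9 − 660) = 660 × 2076.9 / 1434.9 ≈ 955.29 mm ≈ 0.955 m.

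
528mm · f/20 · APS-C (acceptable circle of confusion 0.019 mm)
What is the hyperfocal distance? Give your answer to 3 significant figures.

734 m

Hyperfocal distance H = f²/(N·c) + f = 528²/(20 × 0.019) + 528 = 278784/0.38 + 528 ≈ 734170.1 mm ≈ 734 m.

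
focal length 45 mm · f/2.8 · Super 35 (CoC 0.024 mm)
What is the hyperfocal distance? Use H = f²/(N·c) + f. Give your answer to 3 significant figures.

30.2 m

Hyperfocal distance H = f²/(N·c) + f = 45²/(2.8 × 0.024) + 45 = 2025/0.0672 + 45 ≈ 30178.9 mm ≈ 30.2 m.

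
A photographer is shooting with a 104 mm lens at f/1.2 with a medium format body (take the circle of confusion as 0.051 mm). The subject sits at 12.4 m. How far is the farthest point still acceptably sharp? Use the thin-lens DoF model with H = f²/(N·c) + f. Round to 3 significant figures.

13.3 m

Hyperfocal distance H = f²/(N·c) + f = 104²/(1.2 × 0.051) + 104 = 10816/0.0612 + 104 ≈ 176836.0 mm ≈ 176.8 m.
Far limit Df = s·(H − f)/(H − s) = 12400 × (176836.0 − 104) / (176836.0 − 12400) = 12400 × 176732.0 / 164436.0 ≈ 13327 mm ≈ 13.3 m.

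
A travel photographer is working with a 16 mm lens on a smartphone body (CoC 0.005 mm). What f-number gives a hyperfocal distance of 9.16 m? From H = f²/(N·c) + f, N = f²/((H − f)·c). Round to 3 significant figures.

f/5.60

Rearrange H = f²/(N·c) + f for N: N = f² / ((H − f)·c).
N = 16² / ((9160 − 16) × 0.005) = 256 / 45.72 ≈ 5.60.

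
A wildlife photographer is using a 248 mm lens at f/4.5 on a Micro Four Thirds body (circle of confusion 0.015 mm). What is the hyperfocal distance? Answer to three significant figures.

911 m

Hyperfocal distance H = f²/(N·c) + f = 248²/(4.5 × 0.015) + 248 = 61504/0.0675 + 248 ≈ 911418.4 mm ≈ 911 m.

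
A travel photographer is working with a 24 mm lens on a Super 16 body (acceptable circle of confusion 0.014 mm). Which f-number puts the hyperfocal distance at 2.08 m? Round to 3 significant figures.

f/20

Rearrange H = f²/(N·c) + f for N: N = f² / ((H − f)·c).
N = 24² / ((2080 − 24) × 0.014) = 576 / 28.78 ≈ 20.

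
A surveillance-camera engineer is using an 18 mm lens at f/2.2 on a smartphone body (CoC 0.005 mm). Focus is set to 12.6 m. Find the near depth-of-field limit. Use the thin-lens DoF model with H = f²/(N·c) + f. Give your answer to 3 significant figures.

Hyperfocal distance H = f²/(N·c) + f = 18²/(2.2 × 0.005) + 18 = 324/0.011 + 18 ≈ 29472.5 mm ≈ 29.47 m.
Near limit Dn = s·(H − f)/(H + s − 2f) = 12600 × (29472.5 − 18) / (29472.5 + 12600 − 2 × 18) = 12600 × 29454.5 / 42036.5 ≈ 8828.7 mm ≈ 8.83 m.

8.83 m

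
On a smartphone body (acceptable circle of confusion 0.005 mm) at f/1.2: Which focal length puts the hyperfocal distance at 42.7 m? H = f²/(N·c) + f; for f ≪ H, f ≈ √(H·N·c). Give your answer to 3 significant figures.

16.0 mm

From H = f²/(N·c) + f, with f ≪ H: f ≈ √(H·N·c) = √(42700 × 1.2 × 0.005) = √256.20 ≈ 16.01 mm.
The +f correction barely moves this — solving exactly, f² + N·c·f − N·c·H = 0 ⇒ f = (−N·c + √((N·c)² + 4·N·c·H))/2 = (−0.006 + √1024.8)/2 ≈ 16.003 mm, so f ≈ 16.0 mm.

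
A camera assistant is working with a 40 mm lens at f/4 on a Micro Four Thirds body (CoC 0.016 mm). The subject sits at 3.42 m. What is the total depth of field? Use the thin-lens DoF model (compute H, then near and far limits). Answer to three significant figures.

Hyperfocal distance H = f²/(N·c) + f = 40²/(4 × 0.016) + 40 = 1600/0.064 + 40 ≈ 25040.0 mm ≈ 25.04 m.
Near limit Dn = s·(H − f)/(H + s − 2f) = 3420 × (25040.0 − 40) / (25040.0 + 3420 − 2 × 40) = 3420 × 25000.0 / 28380.0 ≈ 3012.68 mm.
Far limit Df = s·(H − f)/(H − s) = 3420 × (25040.0 − 40) / (25040.0 − 3420) = 3420 × 25000.0 / 21620.0 ≈ 3954.67 mm.
Depth of field = Df − Dn = 3954.67 − 3012.68 ≈ 941.99 mm ≈ 0.942 m.

0.942 m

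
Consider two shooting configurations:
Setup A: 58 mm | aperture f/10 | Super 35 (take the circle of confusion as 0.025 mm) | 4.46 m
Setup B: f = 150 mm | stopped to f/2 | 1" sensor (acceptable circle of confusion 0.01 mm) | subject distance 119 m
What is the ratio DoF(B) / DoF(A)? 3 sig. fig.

7.78

Setup A: H = 58²/(10×0.025) + 58 ≈ 13514.0 mm; DoF = Df − Dn = 6628.4 − 3360.6 ≈ 3267.8 mm.
Setup B: H = 150²/(2×0.01) + 150 ≈ 1125150.0 mm; DoF = Df − Dn = 133057 − 107630 ≈ 25427 mm.
Ratio = 25427 / 3267.8 ≈ 7.78.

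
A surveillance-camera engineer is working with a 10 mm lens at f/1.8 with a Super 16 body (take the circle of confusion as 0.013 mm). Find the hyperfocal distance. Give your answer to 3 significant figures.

Hyperfocal distance H = f²/(N·c) + f = 10²/(1.8 × 0.013) + 10 = 100/0.0234 + 10 ≈ 4283.5 mm ≈ 4.28 m.

4.28 m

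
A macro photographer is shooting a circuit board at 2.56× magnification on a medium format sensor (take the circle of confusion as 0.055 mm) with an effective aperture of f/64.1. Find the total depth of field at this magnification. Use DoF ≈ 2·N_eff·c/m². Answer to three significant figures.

At magnification m, DoF ≈ 2·N_eff·c/m² = 2 × 64.1 × 0.055 / 2.56² = 7.051 / 6.554 ≈ 1.08 mm.

1.08 mm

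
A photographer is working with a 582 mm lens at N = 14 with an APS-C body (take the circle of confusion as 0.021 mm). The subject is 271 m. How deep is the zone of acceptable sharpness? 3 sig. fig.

135 m

Hyperfocal distance H = f²/(N·c) + f = 582²/(14 × 0.021) + 582 = 338724/0.294 + 582 ≈ 1152704.4 mm ≈ 1153 m.
Near limit Dn = s·(H − f)/(H + s − 2f) = 271000 × (1152704.4 − 582) / (1152704.4 + 271000 − 2 × 582) = 271000 × 1152122.4 / 1422540.4 ≈ 219484 mm.
Far limit Df = s·(H − f)/(H − s) = 271000 × (1152704.4 − 582) / (1152704.4 − 271000) = 271000 × 1152122.4 / 881704.4 ≈ 354115 mm.
Depth of field = Df − Dn = 354115 − 219484 ≈ 134631 mm ≈ 135 m.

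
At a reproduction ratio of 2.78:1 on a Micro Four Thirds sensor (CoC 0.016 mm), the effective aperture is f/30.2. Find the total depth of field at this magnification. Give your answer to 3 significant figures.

0.125 mm

At magnification m, DoF ≈ 2·N_eff·c/m² = 2 × 30.2 × 0.016 / 2.78² = 0.9664 / 7.728 ≈ 0.125 mm.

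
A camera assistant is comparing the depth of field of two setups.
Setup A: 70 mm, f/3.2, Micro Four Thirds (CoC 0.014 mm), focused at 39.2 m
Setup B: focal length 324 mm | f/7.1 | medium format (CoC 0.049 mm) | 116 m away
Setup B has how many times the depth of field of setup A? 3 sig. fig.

Setup A: H = 70²/(3.2×0.014) + 70 ≈ 109445.0 mm; DoF = Df − Dn = 61036 − 28871 ≈ 32165 mm.
Setup B: H = 324²/(7.1×0.049) + 324 ≈ 302065.9 mm; DoF = Df − Dn = 188116 − 83854 ≈ 104262 mm.
Ratio = 104262 / 32165 ≈ 3.24.

3.24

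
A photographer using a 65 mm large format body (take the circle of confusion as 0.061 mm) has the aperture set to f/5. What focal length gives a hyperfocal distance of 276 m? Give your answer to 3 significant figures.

290 mm

From H = f²/(N·c) + f, with f ≪ H: f ≈ √(H·N·c) = √(276000 × 5 × 0.061) = √84180 ≈ 290.1 mm.
The +f correction barely moves this — solving exactly, f² + N·c·f − N·c·H = 0 ⇒ f = (−N·c + √((N·c)² + 4·N·c·H))/2 = (−0.305 + √336720)/2 ≈ 289.99 mm, so f ≈ 290 mm.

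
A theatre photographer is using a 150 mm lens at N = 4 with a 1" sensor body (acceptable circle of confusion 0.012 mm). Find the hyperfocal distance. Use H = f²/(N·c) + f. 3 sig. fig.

469 m

Hyperfocal distance H = f²/(N·c) + f = 150²/(4 × 0.012) + 150 = 22500/0.048 + 150 ≈ 468900.0 mm ≈ 469 m.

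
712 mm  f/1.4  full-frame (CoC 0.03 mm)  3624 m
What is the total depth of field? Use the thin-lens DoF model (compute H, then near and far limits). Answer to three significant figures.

Hyperfocal distance H = f²/(N·c) + f = 712²/(1.4 × 0.03) + 712 = 506944/0.042 + 712 ≈ 12070807.2 mm ≈ 12071 m.
Near limit Dn = s·(H − f)/(H + s − 2f) = 3624000 × (12070807.2 − 712) / (12070807.2 + 3624000 − 2 × 712) = 3624000 × 12070095.2 / 15693383.2 ≈ 2787291 mm.
Far limit Df = s·(H − f)/(H − s) = 3624000 × (12070807.2 − 712) / (12070807.2 − 3624000) = 3624000 × 12070095.2 / 8446807.2 ≈ 5178528 mm.
Depth of field = Df − Dn = 5178528 − 2787291 ≈ 2391237 mm ≈ 2390 m.

2390 m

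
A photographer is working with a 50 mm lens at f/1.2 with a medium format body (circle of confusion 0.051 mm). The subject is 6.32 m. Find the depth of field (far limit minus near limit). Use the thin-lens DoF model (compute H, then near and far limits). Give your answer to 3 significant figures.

1.99 m

Hyperfocal distance H = f²/(N·c) + f = 50²/(1.2 × 0.051) + 50 = 2500/0.0612 + 50 ≈ 40899.7 mm ≈ 40.90 m.
Near limit Dn = s·(H − f)/(H + s − 2f) = 6320 × (40899.7 − 50) / (40899.7 + 6320 − 2 × 50) = 6320 × 40849.7 / 47119.7 ≈ 5479.0 mm.
Far limit Df = s·(H − f)/(H − s) = 6320 × (40899.7 − 50) / (40899.7 − 6320) = 6320 × 40849.7 / 34579.7 ≈ 7465.9 mm.
Depth of field = Df − Dn = 7465.9 − 5479.0 ≈ 1986.9 mm ≈ 1.99 m.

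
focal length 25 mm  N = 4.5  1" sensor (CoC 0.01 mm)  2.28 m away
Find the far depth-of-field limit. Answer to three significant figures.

Hyperfocal distance H = f²/(N·c) + f = 25²/(4.5 × 0.01) + 25 = 625/0.045 + 25 ≈ 13913.9 mm ≈ 13.91 m.
Far limit Df = s·(H − f)/(H − s) = 2280 × (13913.9 − 25) / (13913.9 − 2280) = 2280 × 13888.9 / 11633.9 ≈ 2721.9 mm ≈ 2.72 m.

2.72 m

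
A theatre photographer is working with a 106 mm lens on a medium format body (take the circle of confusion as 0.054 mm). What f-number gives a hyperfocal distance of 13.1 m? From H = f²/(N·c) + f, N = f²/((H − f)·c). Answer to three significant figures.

f/16

Rearrange H = f²/(N·c) + f for N: N = f² / ((H − f)·c).
N = 106² / ((13100 − 106) × 0.054) = 11236 / 701.7 ≈ 16.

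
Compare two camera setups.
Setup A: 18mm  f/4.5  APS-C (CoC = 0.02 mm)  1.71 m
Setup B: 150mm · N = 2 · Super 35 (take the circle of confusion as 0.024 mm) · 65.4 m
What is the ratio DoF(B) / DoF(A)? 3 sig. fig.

Setup A: H = 18²/(4.5×0.02) + 18 ≈ 3618.0 mm; DoF = Df − Dn = 3226.4 − 1163.3 ≈ 2063.1 mm.
Setup B: H = 150²/(2×0.024) + 150 ≈ 468900.0 mm; DoF = Df − Dn = 75976 − 57409 ≈ 18567 mm.
Ratio = 18567 / 2063.1 ≈ 9.00.

9.00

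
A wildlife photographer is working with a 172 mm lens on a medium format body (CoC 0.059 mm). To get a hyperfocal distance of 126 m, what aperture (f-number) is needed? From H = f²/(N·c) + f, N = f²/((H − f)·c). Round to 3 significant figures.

Rearrange H = f²/(N·c) + f for N: N = f² / ((H − f)·c).
N = 172² / ((126000 − 172) × 0.059) = 29584 / 7424 ≈ 3.98.

f/3.98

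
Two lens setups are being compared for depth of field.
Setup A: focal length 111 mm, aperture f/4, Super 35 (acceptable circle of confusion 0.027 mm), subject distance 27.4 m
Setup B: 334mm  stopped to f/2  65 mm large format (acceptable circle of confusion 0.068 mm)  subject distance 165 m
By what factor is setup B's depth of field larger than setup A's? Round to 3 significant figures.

4.96

Setup A: H = 111²/(4×0.027) + 111 ≈ 114194.3 mm; DoF = Df − Dn = 36015 − 22111 ≈ 13904 mm.
Setup B: H = 334²/(2×0.068) + 334 ≈ 820598.7 mm; DoF = Df − Dn = 206443 − 137414 ≈ 69029 mm.
Ratio = 69029 / 13904 ≈ 4.96.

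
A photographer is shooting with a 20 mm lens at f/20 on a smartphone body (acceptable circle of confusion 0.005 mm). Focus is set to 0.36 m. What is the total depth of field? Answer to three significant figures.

Hyperfocal distance H = f²/(N·c) + f = 20²/(20 × 0.005) + 20 = 400/0.1 + 20 ≈ 4020.0 mm ≈ 4.020 m.
Near limit Dn = s·(H − f)/(H + s − 2f) = 360 × (4020.0 − 20) / (4020.0 + 360 − 2 × 20) = 360 × 4000.0 / 4340.0 ≈ 331.797 mm.
Far limit Df = s·(H − f)/(H − s) = 360 × (4020.0 − 20) / (4020.0 − 360) = 360 × 4000.0 / 3660.0 ≈ 393.443 mm.
Depth of field = Df − Dn = 393.443 − 331.797 ≈ 61.646 mm.

61.6 mm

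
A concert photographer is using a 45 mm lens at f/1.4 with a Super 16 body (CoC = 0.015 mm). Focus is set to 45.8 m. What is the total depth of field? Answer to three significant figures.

56.1 m

Hyperfocal distance H = f²/(N·c) + f = 45²/(1.4 × 0.015) + 45 = 2025/0.021 + 45 ≈ 96473.6 mm ≈ 96.47 m.
Near limit Dn = s·(H − f)/(H + s − 2f) = 45800 × (96473.6 − 45) / (96473.6 + 45800 − 2 × 45) = 45800 × 96428.6 / 142183.6 ≈ 31061 mm.
Far limit Df = s·(H − f)/(H − s) = 45800 × (96473.6 − 45) / (96473.6 − 45800) = 45800 × 96428.6 / 50673.6 ≈ 87154 mm.
Depth of field = Df − Dn = 87154 − 31061 ≈ 56093 mm ≈ 56.1 m.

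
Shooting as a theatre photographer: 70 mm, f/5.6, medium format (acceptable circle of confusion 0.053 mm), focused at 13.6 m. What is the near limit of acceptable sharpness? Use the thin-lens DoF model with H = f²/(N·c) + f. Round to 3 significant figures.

Hyperfocal distance H = f²/(N·c) + f = 70²/(5.6 × 0.053) + 70 = 4900/0.2968 + 70 ≈ 16579.4 mm ≈ 16.58 m.
Near limit Dn = s·(H − f)/(H + s − 2f) = 13600 × (16579.4 − 70) / (16579.4 + 13600 − 2 × 70) = 13600 × 16509.4 / 30039.4 ≈ 7474.5 mm ≈ 7.47 m.

7.47 m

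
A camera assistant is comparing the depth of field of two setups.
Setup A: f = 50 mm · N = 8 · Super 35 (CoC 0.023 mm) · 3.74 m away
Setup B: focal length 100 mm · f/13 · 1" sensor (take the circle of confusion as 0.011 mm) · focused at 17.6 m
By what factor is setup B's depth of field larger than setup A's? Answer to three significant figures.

Setup A: H = 50²/(8×0.023) + 50 ≈ 13637.0 mm; DoF = Df − Dn = 5134.4 − 2941.2 ≈ 2193.2 mm.
Setup B: H = 100²/(13×0.011) + 100 ≈ 70030.1 mm; DoF = Df − Dn = 23474.5 − 14077.2 ≈ 9397.3 mm.
Ratio = 9397.3 / 2193.2 ≈ 4.28.

4.28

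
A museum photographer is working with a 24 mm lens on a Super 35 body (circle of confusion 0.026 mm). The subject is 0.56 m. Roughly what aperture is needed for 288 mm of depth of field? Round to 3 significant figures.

Write h = H − f = f²/(N·c). The thin-lens limits are Dn = s·h/(h + (s−f)) and Df = s·h/(h − (s−f)), so DoF = Df − Dn = 2·s·(s−f)·h / (h² − (s−f)²).
That is a quadratic in h: DoF·h² − 2·s·(s−f)·h − DoF·(s−f)² = 0 ⇒ h = (s−f)·(s + √(s² + DoF²)) / DoF = 536 × (560 + √(560² + 288²)) / 288 = 536 × (560 + 629.717) / 288 ≈ 2214.2 mm.
Then N = f²/(c·h) = 24² / (0.026 × 2214.2) = 576 / 57.569 ≈ 10.

f/10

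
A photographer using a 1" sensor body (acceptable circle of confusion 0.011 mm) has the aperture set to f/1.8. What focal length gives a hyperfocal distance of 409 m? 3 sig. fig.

90.0 mm

From H = f²/(N·c) + f, with f ≪ H: f ≈ √(H·N·c) = √(409000 × 1.8 × 0.011) = √8098.2 ≈ 89.99 mm.
The +f correction barely moves this — solving exactly, f² + N·c·f − N·c·H = 0 ⇒ f = (−N·c + √((N·c)² + 4·N·c·H))/2 = (−0.0198 + √32393)/2 ≈ 89.980 mm, so f ≈ 90.0 mm.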